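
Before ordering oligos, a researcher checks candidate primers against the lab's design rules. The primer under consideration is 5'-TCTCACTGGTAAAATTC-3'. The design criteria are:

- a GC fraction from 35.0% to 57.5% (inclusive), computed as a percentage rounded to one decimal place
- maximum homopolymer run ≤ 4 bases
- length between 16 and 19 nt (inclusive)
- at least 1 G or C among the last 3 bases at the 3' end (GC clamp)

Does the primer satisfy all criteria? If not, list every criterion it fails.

Meets all criteria.

Base counts: A=5, T=6, G=2, C=4 (length 17).
GC content: GC 6/17 = 35.3% ✓
homopolymer run: longest run = 4 ✓
length: length 17 ✓
GC clamp: 3' end TTC has 1 G/C ✓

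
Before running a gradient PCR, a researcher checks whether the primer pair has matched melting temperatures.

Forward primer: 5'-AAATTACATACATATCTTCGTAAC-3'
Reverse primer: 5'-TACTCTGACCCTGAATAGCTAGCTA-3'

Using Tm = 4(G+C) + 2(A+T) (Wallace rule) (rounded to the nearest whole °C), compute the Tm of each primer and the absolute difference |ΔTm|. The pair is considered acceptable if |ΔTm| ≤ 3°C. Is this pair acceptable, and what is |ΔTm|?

Forward: A=10 T=8 G=1 C=5 → Tm = 2·18 + 4·6 = 60°C.
Reverse: A=7 T=7 G=4 C=7 → Tm = 2·14 + 4·11 = 72°C.
|ΔTm| = |60 − 72| = 12°C, > 3°C.

|ΔTm| = 12°C; the pair is not acceptable.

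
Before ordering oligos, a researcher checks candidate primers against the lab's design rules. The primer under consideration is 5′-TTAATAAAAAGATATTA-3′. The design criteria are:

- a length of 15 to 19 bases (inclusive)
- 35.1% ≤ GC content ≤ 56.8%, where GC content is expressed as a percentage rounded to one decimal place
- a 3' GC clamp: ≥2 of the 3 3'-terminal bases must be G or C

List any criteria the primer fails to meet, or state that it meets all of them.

Base counts: A=10, T=6, G=1, C=0 (length 17).
length: length 17 ✓
GC content: GC 1/17 = 5.9%, outside 35.1–56.8% ✗
GC clamp: 3' end TTA has 0 G/C, need ≥2 ✗

Fails: GC content, GC clamp.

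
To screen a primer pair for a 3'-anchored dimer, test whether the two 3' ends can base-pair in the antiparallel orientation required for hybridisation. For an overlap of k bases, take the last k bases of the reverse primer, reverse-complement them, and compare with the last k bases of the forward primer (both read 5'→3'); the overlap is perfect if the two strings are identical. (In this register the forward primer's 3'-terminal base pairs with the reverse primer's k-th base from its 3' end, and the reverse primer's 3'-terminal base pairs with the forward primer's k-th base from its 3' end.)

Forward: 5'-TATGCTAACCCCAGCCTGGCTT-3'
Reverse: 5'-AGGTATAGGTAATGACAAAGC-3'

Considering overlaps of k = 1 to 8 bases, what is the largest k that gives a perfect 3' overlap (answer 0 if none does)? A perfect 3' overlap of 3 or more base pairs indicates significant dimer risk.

Last 8 bases (5'→3') — forward …CCTGGCTT, reverse …GACAAAGC.
Reverse complement of the reverse primer's last 8 bases: GCTTTGTC; its first k bases are the reverse complement of the reverse primer's last k bases, so a perfect k-base overlap needs the forward primer's last k bases to equal them.
Comparing (forward last k vs required): k=1: T vs G ✗; k=2: TT vs GC ✗; k=3: CTT vs GCT ✗; k=4: GCTT vs GCTT ✓; k=5: GGCTT vs GCTTT ✗; k=6: TGGCTT vs GCTTTG ✗; k=7: CTGGCTT vs GCTTTGT ✗; k=8: CCTGGCTT vs GCTTTGTC ✗.
Only k = 4 is perfect, so the longest perfect 3' overlap is 4.

Longest perfect overlap: 4 complementary base pairs; significant dimer risk (threshold 3).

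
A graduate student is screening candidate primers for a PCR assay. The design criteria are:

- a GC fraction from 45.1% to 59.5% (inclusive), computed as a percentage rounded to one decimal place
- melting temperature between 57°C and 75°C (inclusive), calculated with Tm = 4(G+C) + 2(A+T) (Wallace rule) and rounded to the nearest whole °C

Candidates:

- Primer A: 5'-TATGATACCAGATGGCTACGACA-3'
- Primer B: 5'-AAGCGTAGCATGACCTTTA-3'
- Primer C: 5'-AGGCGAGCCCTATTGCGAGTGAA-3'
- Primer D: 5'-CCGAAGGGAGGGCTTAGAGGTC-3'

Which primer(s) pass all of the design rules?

Primer C only.

Primer A (23 nt, A=8 T=5 G=5 C=5): GC 10/23 = 43.5%, outside 45.1–59.5% ✗; Tm = 2·13 + 4·10 = 66°C ✓ — fails.
Primer B (19 nt, A=6 T=5 G=4 C=4): GC 8/19 = 42.1%, outside 45.1–59.5% ✗; Tm = 2·11 + 4·8 = 54°C, outside 57–75°C ✗ — fails.
Primer C (23 nt, A=6 T=4 G=8 C=5): GC 13/23 = 56.5% ✓; Tm = 2·10 + 4·13 = 72°C ✓ — passes.
Primer D (22 nt, A=5 T=3 G=10 C=4): GC 14/22 = 63.6%, outside 45.1–59.5% ✗; Tm = 2·8 + 4·14 = 72°C ✓ — fails.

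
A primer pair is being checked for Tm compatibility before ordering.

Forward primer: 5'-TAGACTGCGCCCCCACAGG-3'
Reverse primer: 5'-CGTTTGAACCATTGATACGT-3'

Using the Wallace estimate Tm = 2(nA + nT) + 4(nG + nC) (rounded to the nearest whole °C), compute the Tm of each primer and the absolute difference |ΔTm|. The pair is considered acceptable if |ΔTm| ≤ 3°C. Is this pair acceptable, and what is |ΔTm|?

|ΔTm| = 8°C; the pair is not acceptable.

Forward: A=4 T=2 G=5 C=8 → Tm = 2·6 + 4·13 = 64°C.
Reverse: A=5 T=7 G=4 C=4 → Tm = 2·12 + 4·8 = 56°C.
|ΔTm| = |64 − 56| = 8°C, > 3°C.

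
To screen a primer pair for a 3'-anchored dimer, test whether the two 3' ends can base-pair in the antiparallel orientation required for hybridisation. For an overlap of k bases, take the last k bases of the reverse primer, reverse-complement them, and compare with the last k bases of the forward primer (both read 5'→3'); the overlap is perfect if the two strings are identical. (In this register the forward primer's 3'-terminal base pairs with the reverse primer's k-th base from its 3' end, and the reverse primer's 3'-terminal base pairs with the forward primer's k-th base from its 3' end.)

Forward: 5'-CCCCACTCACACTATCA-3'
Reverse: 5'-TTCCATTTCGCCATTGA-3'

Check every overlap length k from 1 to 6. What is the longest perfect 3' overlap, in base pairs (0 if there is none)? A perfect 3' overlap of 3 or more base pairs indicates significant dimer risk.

Last 6 bases (5'→3') — forward …CTATCA, reverse …CATTGA.
Reverse complement of the reverse primer's last 6 bases: TCAATG; its first k bases are the reverse complement of the reverse primer's last k bases, so a perfect k-base overlap needs the forward primer's last k bases to equal them.
Comparing (forward last k vs required): k=1: A vs T ✗; k=2: CA vs TC ✗; k=3: TCA vs TCA ✓; k=4: ATCA vs TCAA ✗; k=5: TATCA vs TCAAT ✗; k=6: CTATCA vs TCAATG ✗.
Only k = 3 is perfect, so the longest perfect 3' overlap is 3.

Longest perfect overlap: 3 complementary base pairs; significant dimer risk (threshold 3).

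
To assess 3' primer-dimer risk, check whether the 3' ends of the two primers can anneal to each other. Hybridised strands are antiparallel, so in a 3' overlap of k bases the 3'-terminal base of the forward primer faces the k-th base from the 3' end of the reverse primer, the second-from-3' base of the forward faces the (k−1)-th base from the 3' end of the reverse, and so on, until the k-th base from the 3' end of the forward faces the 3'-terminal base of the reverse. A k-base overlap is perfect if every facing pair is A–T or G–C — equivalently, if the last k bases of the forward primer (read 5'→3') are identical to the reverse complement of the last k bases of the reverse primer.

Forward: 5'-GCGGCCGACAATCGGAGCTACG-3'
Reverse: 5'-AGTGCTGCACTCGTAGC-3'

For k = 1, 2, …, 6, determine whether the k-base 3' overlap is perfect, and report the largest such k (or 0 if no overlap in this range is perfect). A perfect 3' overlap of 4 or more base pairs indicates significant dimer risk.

Longest perfect overlap: 6 complementary base pairs; significant dimer risk (threshold 4).

Last 6 bases (5'→3') — forward …GCTACG, reverse …CGTAGC.
Reverse complement of the reverse primer's last 6 bases: GCTACG; its first k bases are the reverse complement of the reverse primer's last k bases, so a perfect k-base overlap needs the forward primer's last k bases to equal them.
Comparing (forward last k vs required): k=1: G vs G ✓; k=2: CG vs GC ✗; k=3: ACG vs GCT ✗; k=4: TACG vs GCTA ✗; k=5: CTACG vs GCTAC ✗; k=6: GCTACG vs GCTACG ✓.
Perfect overlaps at k = 1, 6; the largest is 6.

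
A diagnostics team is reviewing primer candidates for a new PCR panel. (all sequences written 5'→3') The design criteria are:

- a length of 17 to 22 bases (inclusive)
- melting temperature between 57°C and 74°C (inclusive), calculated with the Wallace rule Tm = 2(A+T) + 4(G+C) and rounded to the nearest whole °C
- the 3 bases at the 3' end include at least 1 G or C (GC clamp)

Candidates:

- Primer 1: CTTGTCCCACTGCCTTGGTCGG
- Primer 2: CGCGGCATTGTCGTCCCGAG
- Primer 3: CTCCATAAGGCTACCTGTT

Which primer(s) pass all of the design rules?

Primer 1 (22 nt, A=1 T=7 G=6 C=8): length 22 ✓; Tm = 2·8 + 4·14 = 72°C ✓; 3' end CGG has 3 G/C ✓ — passes.
Primer 2 (20 nt, A=2 T=4 G=7 C=7): length 20 ✓; Tm = 2·6 + 4·14 = 68°C ✓; 3' end GAG has 2 G/C ✓ — passes.
Primer 3 (19 nt, A=4 T=6 G=3 C=6): length 19 ✓; Tm = 2·10 + 4·9 = 56°C, outside 57–74°C ✗; 3' end GTT has 1 G/C ✓ — fails.

Primer 1 and Primer 2.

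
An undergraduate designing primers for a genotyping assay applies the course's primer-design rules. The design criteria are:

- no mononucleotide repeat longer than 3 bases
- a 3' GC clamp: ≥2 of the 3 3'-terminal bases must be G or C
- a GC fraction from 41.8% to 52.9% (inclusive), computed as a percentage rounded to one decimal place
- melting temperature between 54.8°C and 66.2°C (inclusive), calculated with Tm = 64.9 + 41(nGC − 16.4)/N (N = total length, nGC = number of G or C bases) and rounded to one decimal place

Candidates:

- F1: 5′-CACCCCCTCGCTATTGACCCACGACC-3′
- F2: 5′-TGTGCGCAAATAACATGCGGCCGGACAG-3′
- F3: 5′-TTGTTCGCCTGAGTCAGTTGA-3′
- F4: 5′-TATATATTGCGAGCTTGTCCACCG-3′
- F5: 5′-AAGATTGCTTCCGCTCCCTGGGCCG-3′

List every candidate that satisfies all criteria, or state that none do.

F1 (26 nt, A=5 T=4 G=3 C=14): longest run = 5, exceeds 3 ✗; 3' end ACC has 2 G/C ✓; GC 17/26 = 65.4%, outside 41.8–52.9% ✗; Tm = 64.9 + 41·(17 − 16.4)/26 = 65.8°C ✓ — fails.
F2 (28 nt, A=8 T=4 G=9 C=7): longest run = 3 ✓; 3' end CAG has 2 G/C ✓; GC 16/28 = 57.1%, outside 41.8–52.9% ✗; Tm = 64.9 + 41·(16 − 16.4)/28 = 64.3°C ✓ — fails.
F3 (21 nt, A=3 T=8 G=6 C=4): longest run = 2 ✓; 3' end TGA has 1 G/C, need ≥2 ✗; GC 10/21 = 47.6% ✓; Tm = 64.9 + 41·(10 − 16.4)/21 = 52.4°C, outside 54.8–66.2°C ✗ — fails.
F4 (24 nt, A=5 T=8 G=5 C=6): longest run = 2 ✓; 3' end CCG has 3 G/C ✓; GC 11/24 = 45.8% ✓; Tm = 64.9 + 41·(11 − 16.4)/24 = 55.7°C ✓ — passes.
F5 (25 nt, A=3 T=6 G=7 C=9): longest run = 3 ✓; 3' end CCG has 3 G/C ✓; GC 16/25 = 64.0%, outside 41.8–52.9% ✗; Tm = 64.9 + 41·(16 − 16.4)/25 = 64.2°C ✓ — fails.

F4 only.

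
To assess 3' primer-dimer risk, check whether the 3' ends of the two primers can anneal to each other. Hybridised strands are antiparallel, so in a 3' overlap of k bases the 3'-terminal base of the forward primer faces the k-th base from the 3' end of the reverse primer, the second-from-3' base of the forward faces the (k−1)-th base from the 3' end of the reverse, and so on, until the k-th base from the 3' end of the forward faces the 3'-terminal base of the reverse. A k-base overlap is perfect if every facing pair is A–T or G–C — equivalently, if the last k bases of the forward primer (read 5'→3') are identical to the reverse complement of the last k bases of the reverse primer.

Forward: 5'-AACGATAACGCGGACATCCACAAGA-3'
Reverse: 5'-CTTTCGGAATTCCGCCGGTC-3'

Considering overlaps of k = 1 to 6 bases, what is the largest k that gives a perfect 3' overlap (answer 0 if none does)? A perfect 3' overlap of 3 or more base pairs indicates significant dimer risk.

Last 6 bases (5'→3') — forward …ACAAGA, reverse …CCGGTC.
Reverse complement of the reverse primer's last 6 bases: GACCGG; its first k bases are the reverse complement of the reverse primer's last k bases, so a perfect k-base overlap needs the forward primer's last k bases to equal them.
Comparing (forward last k vs required): k=1: A vs G ✗; k=2: GA vs GA ✓; k=3: AGA vs GAC ✗; k=4: AAGA vs GACC ✗; k=5: CAAGA vs GACCG ✗; k=6: ACAAGA vs GACCGG ✗.
Only k = 2 is perfect, so the longest perfect 3' overlap is 2.

Longest perfect overlap: 2 complementary base pairs; below the dimer-risk threshold (threshold 3).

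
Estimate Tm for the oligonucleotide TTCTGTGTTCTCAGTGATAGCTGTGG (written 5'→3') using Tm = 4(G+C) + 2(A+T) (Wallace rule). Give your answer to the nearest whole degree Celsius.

76°C

Base counts: A=3, T=11, G=8, C=4 (length 26).
Tm = 2·(3+11) + 4·(8+4) = 2·14 + 4·12 = 28 + 48 = 76°C.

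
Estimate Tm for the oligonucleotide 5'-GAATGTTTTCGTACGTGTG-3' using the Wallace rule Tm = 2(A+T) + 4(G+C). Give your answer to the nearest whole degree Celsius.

Base counts: A=3, T=8, G=6, C=2 (length 19).
Tm = 2·(3+8) + 4·(6+2) = 2·11 + 4·8 = 22 + 32 = 54°C.

54°C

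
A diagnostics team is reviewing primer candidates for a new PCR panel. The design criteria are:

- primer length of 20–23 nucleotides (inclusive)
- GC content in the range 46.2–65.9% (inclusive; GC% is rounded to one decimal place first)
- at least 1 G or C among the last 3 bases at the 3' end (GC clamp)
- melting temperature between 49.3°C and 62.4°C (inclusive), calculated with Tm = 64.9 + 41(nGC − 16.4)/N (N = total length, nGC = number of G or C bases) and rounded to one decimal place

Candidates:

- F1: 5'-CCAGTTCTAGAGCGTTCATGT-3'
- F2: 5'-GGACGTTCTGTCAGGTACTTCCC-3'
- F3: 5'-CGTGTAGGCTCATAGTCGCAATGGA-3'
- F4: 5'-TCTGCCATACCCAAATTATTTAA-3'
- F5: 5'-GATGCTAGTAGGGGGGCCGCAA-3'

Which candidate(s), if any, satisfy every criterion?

F1 (21 nt, A=4 T=7 G=5 C=5): length 21 ✓; GC 10/21 = 47.6% ✓; 3' end TGT has 1 G/C ✓; Tm = 64.9 + 41·(10 − 16.4)/21 = 52.4°C ✓ — passes.
F2 (23 nt, A=3 T=7 G=6 C=7): length 23 ✓; GC 13/23 = 56.5% ✓; 3' end CCC has 3 G/C ✓; Tm = 64.9 + 41·(13 − 16.4)/23 = 58.8°C ✓ — passes.
F3 (25 nt, A=6 T=6 G=8 C=5): length 25, outside 20–23 ✗; GC 13/25 = 52.0% ✓; 3' end GGA has 2 G/C ✓; Tm = 64.9 + 41·(13 − 16.4)/25 = 59.3°C ✓ — fails.
F4 (23 nt, A=8 T=8 G=1 C=6): length 23 ✓; GC 7/23 = 30.4%, outside 46.2–65.9% ✗; 3' end TAA has 0 G/C, need ≥1 ✗; Tm = 64.9 + 41·(7 − 16.4)/23 = 48.1°C, outside 49.3–62.4°C ✗ — fails.
F5 (22 nt, A=5 T=3 G=10 C=4): length 22 ✓; GC 14/22 = 63.6% ✓; 3' end CAA has 1 G/C ✓; Tm = 64.9 + 41·(14 − 16.4)/22 = 60.4°C ✓ — passes.

F1, F2 and F5.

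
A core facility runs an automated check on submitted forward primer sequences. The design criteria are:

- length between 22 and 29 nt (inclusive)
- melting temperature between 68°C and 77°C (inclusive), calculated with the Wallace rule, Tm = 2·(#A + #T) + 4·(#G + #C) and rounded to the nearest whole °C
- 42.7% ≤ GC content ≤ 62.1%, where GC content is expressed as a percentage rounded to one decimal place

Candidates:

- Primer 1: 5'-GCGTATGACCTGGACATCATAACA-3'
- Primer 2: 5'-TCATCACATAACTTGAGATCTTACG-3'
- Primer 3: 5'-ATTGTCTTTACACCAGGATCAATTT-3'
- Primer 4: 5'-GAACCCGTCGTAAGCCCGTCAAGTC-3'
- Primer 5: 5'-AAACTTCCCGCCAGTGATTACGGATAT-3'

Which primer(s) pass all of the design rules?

Primer 1 (24 nt, A=8 T=5 G=5 C=6): length 24 ✓; Tm = 2·13 + 4·11 = 70°C ✓; GC 11/24 = 45.8% ✓ — passes.
Primer 2 (25 nt, A=8 T=8 G=3 C=6): length 25 ✓; Tm = 2·16 + 4·9 = 68°C ✓; GC 9/25 = 36.0%, outside 42.7–62.1% ✗ — fails.
Primer 3 (25 nt, A=7 T=10 G=3 C=5): length 25 ✓; Tm = 2·17 + 4·8 = 66°C, outside 68–77°C ✗; GC 8/25 = 32.0%, outside 42.7–62.1% ✗ — fails.
Primer 4 (25 nt, A=6 T=4 G=6 C=9): length 25 ✓; Tm = 2·10 + 4·15 = 80°C, outside 68–77°C ✗; GC 15/25 = 60.0% ✓ — fails.
Primer 5 (27 nt, A=8 T=7 G=5 C=7): length 27 ✓; Tm = 2·15 + 4·12 = 78°C, outside 68–77°C ✗; GC 12/27 = 44.4% ✓ — fails.

Primer 1 only.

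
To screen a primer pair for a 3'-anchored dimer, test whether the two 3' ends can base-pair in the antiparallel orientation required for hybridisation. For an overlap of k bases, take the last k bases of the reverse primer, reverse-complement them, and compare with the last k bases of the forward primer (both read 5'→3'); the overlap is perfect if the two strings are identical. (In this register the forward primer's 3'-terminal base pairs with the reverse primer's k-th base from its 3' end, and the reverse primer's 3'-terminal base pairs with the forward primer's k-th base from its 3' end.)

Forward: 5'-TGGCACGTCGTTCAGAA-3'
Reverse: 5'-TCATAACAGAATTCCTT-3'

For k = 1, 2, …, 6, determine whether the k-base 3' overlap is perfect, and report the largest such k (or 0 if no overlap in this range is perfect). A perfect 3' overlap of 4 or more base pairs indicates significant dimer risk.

Longest perfect overlap: 2 complementary base pairs; below the dimer-risk threshold (threshold 4).

Last 6 bases (5'→3') — forward …TCAGAA, reverse …TTCCTT.
Reverse complement of the reverse primer's last 6 bases: AAGGAA; its first k bases are the reverse complement of the reverse primer's last k bases, so a perfect k-base overlap needs the forward primer's last k bases to equal them.
Comparing (forward last k vs required): k=1: A vs A ✓; k=2: AA vs AA ✓; k=3: GAA vs AAG ✗; k=4: AGAA vs AAGG ✗; k=5: CAGAA vs AAGGA ✗; k=6: TCAGAA vs AAGGAA ✗.
Perfect overlaps at k = 1, 2; the largest is 2.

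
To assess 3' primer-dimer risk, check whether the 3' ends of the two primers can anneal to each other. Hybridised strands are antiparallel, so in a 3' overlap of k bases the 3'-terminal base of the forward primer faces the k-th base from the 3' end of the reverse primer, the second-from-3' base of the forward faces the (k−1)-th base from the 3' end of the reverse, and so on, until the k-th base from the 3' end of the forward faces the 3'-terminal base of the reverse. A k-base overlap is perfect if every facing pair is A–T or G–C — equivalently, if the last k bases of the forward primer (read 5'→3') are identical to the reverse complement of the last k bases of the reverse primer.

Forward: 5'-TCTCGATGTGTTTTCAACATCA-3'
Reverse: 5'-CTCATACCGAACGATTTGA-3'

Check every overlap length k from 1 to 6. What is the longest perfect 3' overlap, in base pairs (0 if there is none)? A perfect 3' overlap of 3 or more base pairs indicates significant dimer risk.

Last 6 bases (5'→3') — forward …ACATCA, reverse …ATTTGA.
Reverse complement of the reverse primer's last 6 bases: TCAAAT; its first k bases are the reverse complement of the reverse primer's last k bases, so a perfect k-base overlap needs the forward primer's last k bases to equal them.
Comparing (forward last k vs required): k=1: A vs T ✗; k=2: CA vs TC ✗; k=3: TCA vs TCA ✓; k=4: ATCA vs TCAA ✗; k=5: CATCA vs TCAAA ✗; k=6: ACATCA vs TCAAAT ✗.
Only k = 3 is perfect, so the longest perfect 3' overlap is 3.

Longest perfect overlap: 3 complementary base pairs; significant dimer risk (threshold 3).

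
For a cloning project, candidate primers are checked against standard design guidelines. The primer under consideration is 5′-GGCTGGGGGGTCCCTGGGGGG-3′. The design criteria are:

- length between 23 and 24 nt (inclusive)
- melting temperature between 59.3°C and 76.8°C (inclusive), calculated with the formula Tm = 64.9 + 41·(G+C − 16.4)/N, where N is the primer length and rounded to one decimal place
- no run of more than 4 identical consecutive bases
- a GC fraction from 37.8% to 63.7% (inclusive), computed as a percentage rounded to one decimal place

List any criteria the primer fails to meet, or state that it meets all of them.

Fails: length, homopolymer run, GC content.

Base counts: A=0, T=3, G=14, C=4 (length 21).
length: length 21, outside 23–24 ✗
Tm: Tm = 64.9 + 41·(18 − 16.4)/21 = 68.0°C ✓
homopolymer run: longest run = 6, exceeds 4 ✗
GC content: GC 18/21 = 85.7%, outside 37.8–63.7% ✗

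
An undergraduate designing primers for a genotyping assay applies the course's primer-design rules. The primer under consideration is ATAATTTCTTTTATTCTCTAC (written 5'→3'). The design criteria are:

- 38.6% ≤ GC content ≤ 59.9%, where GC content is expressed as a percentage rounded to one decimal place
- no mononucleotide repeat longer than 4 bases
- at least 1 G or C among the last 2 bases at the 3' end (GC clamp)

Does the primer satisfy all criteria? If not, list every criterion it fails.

Base counts: A=5, T=12, G=0, C=4 (length 21).
GC content: GC 4/21 = 19.0%, outside 38.6–59.9% ✗
homopolymer run: longest run = 4 ✓
GC clamp: 3' end AC has 1 G/C ✓

Fails: GC content.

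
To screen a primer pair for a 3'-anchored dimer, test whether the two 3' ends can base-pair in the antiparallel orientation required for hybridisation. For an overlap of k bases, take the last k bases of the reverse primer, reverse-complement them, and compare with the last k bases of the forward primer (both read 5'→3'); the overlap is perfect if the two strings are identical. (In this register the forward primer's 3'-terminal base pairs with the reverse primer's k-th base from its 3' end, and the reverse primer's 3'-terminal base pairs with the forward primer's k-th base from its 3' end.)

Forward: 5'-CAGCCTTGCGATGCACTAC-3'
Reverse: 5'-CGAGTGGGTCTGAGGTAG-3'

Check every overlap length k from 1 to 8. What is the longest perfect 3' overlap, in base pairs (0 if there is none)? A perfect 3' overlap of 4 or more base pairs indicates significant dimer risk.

Longest perfect overlap: 4 complementary base pairs; significant dimer risk (threshold 4).

Last 8 bases (5'→3') — forward …TGCACTAC, reverse …TGAGGTAG.
Reverse complement of the reverse primer's last 8 bases: CTACCTCA; its first k bases are the reverse complement of the reverse primer's last k bases, so a perfect k-base overlap needs the forward primer's last k bases to equal them.
Comparing (forward last k vs required): k=1: C vs C ✓; k=2: AC vs CT ✗; k=3: TAC vs CTA ✗; k=4: CTAC vs CTAC ✓; k=5: ACTAC vs CTACC ✗; k=6: CACTAC vs CTACCT ✗; k=7: GCACTAC vs CTACCTC ✗; k=8: TGCACTAC vs CTACCTCA ✗.
Perfect overlaps at k = 1, 4; the largest is 4.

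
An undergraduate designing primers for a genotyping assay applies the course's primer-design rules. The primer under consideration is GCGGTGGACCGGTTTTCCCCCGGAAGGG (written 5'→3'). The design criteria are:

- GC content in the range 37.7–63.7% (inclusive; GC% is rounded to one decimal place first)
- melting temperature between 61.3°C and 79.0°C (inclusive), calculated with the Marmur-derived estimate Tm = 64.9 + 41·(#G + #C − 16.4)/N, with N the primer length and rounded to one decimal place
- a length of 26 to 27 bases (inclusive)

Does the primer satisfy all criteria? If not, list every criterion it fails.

Base counts: A=3, T=5, G=12, C=8 (length 28).
GC content: GC 20/28 = 71.4%, outside 37.7–63.7% ✗
Tm: Tm = 64.9 + 41·(20 − 16.4)/28 = 70.2°C ✓
length: length 28, outside 26–27 ✗

Fails: GC content, length.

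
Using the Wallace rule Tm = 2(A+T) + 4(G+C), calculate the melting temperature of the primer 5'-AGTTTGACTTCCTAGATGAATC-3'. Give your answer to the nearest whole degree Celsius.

Base counts: A=6, T=8, G=4, C=4 (length 22).
Tm = 2·(6+8) + 4·(4+4) = 2·14 + 4·8 = 28 + 32 = 60°C.

60°C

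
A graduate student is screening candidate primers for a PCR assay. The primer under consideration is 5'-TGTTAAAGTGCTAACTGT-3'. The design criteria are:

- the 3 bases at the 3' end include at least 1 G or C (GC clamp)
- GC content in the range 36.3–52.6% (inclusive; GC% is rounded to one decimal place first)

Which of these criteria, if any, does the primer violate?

Base counts: A=5, T=7, G=4, C=2 (length 18).
GC clamp: 3' end TGT has 1 G/C ✓
GC content: GC 6/18 = 33.3%, outside 36.3–52.6% ✗

Fails: GC content.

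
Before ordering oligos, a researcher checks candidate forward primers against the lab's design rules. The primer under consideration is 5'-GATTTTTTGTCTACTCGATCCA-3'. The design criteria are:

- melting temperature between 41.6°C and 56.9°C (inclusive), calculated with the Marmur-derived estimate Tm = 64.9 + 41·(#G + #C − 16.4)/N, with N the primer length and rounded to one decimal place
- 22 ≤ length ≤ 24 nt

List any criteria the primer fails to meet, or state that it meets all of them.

Meets all criteria.

Base counts: A=4, T=10, G=3, C=5 (length 22).
Tm: Tm = 64.9 + 41·(8 − 16.4)/22 = 49.2°C ✓
length: length 22 ✓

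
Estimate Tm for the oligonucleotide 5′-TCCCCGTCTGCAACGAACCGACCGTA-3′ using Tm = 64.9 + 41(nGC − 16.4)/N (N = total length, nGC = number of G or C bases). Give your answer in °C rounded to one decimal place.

Base counts: A=6, T=4, G=5, C=11; G+C = 16, N = 26.
Tm = 64.9 + 41·(16 − 16.4)/26 = 64.9 + -16.40/26 = 64.3°C.

64.3°C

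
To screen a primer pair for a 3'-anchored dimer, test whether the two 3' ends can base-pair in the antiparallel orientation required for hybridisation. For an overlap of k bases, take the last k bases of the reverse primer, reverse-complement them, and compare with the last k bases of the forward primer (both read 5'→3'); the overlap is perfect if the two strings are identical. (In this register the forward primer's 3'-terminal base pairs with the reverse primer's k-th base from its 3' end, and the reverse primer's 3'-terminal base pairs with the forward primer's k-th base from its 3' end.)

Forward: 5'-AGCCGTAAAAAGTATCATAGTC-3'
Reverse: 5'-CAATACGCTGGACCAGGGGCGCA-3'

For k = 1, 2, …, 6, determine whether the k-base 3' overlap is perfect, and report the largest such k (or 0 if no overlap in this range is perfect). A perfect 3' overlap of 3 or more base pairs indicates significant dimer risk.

Last 6 bases (5'→3') — forward …ATAGTC, reverse …GGCGCA.
Reverse complement of the reverse primer's last 6 bases: TGCGCC; its first k bases are the reverse complement of the reverse primer's last k bases, so a perfect k-base overlap needs the forward primer's last k bases to equal them.
Comparing (forward last k vs required): k=1: C vs T ✗; k=2: TC vs TG ✗; k=3: GTC vs TGC ✗; k=4: AGTC vs TGCG ✗; k=5: TAGTC vs TGCGC ✗; k=6: ATAGTC vs TGCGCC ✗.
No overlap length from 1 to 6 is perfect, so the longest perfect 3' overlap is 0.

Longest perfect overlap: 0 complementary base pairs; below the dimer-risk threshold (threshold 3).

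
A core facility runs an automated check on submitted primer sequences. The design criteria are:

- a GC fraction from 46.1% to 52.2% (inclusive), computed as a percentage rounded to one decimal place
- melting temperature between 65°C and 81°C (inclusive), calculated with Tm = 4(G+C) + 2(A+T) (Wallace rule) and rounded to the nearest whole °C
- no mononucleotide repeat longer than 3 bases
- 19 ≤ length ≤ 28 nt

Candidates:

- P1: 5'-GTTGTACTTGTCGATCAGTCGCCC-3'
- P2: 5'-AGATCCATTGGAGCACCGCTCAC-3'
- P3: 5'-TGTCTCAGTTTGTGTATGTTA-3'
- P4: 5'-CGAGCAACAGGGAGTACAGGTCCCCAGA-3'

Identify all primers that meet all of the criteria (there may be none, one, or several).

P1 (24 nt, A=3 T=8 G=6 C=7): GC 13/24 = 54.2%, outside 46.1–52.2% ✗; Tm = 2·11 + 4·13 = 74°C ✓; longest run = 3 ✓; length 24 ✓ — fails.
P2 (23 nt, A=6 T=4 G=5 C=8): GC 13/23 = 56.5%, outside 46.1–52.2% ✗; Tm = 2·10 + 4·13 = 72°C ✓; longest run = 2 ✓; length 23 ✓ — fails.
P3 (21 nt, A=3 T=11 G=5 C=2): GC 7/21 = 33.3%, outside 46.1–52.2% ✗; Tm = 2·14 + 4·7 = 56°C, outside 65–81°C ✗; longest run = 3 ✓; length 21 ✓ — fails.
P4 (28 nt, A=9 T=2 G=9 C=8): GC 17/28 = 60.7%, outside 46.1–52.2% ✗; Tm = 2·11 + 4·17 = 90°C, outside 65–81°C ✗; longest run = 4, exceeds 3 ✗; length 28 ✓ — fails.

None of the candidates satisfy all criteria.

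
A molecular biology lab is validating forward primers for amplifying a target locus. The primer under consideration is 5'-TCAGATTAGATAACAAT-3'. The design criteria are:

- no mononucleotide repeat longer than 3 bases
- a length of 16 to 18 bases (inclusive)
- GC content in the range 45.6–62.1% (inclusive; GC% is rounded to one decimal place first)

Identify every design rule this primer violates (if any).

Fails: GC content.

Base counts: A=8, T=5, G=2, C=2 (length 17).
homopolymer run: longest run = 2 ✓
length: length 17 ✓
GC content: GC 4/17 = 23.5%, outside 45.6–62.1% ✗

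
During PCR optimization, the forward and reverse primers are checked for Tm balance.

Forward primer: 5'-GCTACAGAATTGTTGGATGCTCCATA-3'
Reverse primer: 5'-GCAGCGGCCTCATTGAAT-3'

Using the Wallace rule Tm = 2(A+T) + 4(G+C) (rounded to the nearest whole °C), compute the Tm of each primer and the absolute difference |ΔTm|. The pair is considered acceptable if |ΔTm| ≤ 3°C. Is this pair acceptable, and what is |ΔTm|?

Forward: A=7 T=8 G=6 C=5 → Tm = 2·15 + 4·11 = 74°C.
Reverse: A=4 T=4 G=5 C=5 → Tm = 2·8 + 4·10 = 56°C.
|ΔTm| = |74 − 56| = 18°C, > 3°C.

|ΔTm| = 18°C; the pair is not acceptable.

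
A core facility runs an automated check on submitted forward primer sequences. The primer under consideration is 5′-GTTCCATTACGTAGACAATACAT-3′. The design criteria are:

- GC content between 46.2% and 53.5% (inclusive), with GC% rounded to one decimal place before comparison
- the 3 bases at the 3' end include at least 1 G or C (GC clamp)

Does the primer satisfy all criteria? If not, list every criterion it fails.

Fails: GC content.

Base counts: A=8, T=7, G=3, C=5 (length 23).
GC content: GC 8/23 = 34.8%, outside 46.2–53.5% ✗
GC clamp: 3' end CAT has 1 G/C ✓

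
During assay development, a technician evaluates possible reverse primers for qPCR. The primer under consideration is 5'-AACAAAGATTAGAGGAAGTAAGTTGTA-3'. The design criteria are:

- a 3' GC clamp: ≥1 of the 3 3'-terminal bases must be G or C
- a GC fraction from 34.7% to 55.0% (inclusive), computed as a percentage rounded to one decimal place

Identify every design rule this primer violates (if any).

Base counts: A=13, T=6, G=7, C=1 (length 27).
GC clamp: 3' end GTA has 1 G/C ✓
GC content: GC 8/27 = 29.6%, outside 34.7–55.0% ✗

Fails: GC content.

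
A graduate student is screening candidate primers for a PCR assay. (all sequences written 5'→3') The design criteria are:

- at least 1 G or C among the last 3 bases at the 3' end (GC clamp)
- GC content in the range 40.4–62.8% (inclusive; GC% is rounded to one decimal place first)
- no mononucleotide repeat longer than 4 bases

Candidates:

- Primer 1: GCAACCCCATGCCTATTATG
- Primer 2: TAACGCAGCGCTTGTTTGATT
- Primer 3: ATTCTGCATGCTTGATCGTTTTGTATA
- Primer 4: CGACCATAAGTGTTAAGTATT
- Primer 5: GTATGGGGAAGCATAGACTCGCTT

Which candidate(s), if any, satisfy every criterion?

Primer 1 (20 nt, A=5 T=5 G=3 C=7): 3' end ATG has 1 G/C ✓; GC 10/20 = 50.0% ✓; longest run = 4 ✓ — passes.
Primer 2 (21 nt, A=4 T=8 G=5 C=4): 3' end ATT has 0 G/C, need ≥1 ✗; GC 9/21 = 42.9% ✓; longest run = 3 ✓ — fails.
Primer 3 (27 nt, A=5 T=13 G=5 C=4): 3' end ATA has 0 G/C, need ≥1 ✗; GC 9/27 = 33.3%, outside 40.4–62.8% ✗; longest run = 4 ✓ — fails.
Primer 4 (21 nt, A=7 T=7 G=4 C=3): 3' end ATT has 0 G/C, need ≥1 ✗; GC 7/21 = 33.3%, outside 40.4–62.8% ✗; longest run = 2 ✓ — fails.
Primer 5 (24 nt, A=6 T=6 G=8 C=4): 3' end CTT has 1 G/C ✓; GC 12/24 = 50.0% ✓; longest run = 4 ✓ — passes.

Primer 1 and Primer 5.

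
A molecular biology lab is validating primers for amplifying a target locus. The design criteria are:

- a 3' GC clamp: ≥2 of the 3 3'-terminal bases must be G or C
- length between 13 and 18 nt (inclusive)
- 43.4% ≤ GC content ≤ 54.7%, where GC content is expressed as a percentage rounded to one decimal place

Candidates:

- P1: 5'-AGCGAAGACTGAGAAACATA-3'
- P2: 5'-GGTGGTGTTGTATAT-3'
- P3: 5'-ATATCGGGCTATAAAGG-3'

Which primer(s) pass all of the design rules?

None of the candidates satisfy all criteria.

P1 (20 nt, A=10 T=2 G=5 C=3): 3' end ATA has 0 G/C, need ≥2 ✗; length 20, outside 13–18 ✗; GC 8/20 = 40.0%, outside 43.4–54.7% ✗ — fails.
P2 (15 nt, A=2 T=7 G=6 C=0): 3' end TAT has 0 G/C, need ≥2 ✗; length 15 ✓; GC 6/15 = 40.0%, outside 43.4–54.7% ✗ — fails.
P3 (17 nt, A=6 T=4 G=5 C=2): 3' end AGG has 2 G/C ✓; length 17 ✓; GC 7/17 = 41.2%, outside 43.4–54.7% ✗ — fails.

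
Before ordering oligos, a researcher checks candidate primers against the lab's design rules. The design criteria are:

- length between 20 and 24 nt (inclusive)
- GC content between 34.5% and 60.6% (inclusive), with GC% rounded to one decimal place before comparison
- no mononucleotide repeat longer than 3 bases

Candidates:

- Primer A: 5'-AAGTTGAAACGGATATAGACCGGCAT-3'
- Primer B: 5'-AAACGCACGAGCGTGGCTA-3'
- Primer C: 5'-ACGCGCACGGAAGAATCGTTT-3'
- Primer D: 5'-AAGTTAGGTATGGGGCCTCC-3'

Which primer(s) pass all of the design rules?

Primer C only.

Primer A (26 nt, A=10 T=5 G=7 C=4): length 26, outside 20–24 ✗; GC 11/26 = 42.3% ✓; longest run = 3 ✓ — fails.
Primer B (19 nt, A=6 T=2 G=6 C=5): length 19, outside 20–24 ✗; GC 11/19 = 57.9% ✓; longest run = 3 ✓ — fails.
Primer C (21 nt, A=6 T=4 G=6 C=5): length 21 ✓; GC 11/21 = 52.4% ✓; longest run = 3 ✓ — passes.
Primer D (20 nt, A=4 T=5 G=7 C=4): length 20 ✓; GC 11/20 = 55.0% ✓; longest run = 4, exceeds 3 ✗ — fails.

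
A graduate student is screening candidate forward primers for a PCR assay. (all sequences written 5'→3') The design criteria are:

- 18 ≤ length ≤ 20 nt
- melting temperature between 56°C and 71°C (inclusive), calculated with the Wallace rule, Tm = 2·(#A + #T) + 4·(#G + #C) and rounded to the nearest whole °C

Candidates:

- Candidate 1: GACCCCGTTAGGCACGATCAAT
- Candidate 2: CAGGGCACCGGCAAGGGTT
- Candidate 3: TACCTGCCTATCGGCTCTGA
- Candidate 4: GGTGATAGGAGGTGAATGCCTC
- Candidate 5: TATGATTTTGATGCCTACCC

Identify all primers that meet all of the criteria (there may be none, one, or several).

Candidate 2, Candidate 3 and Candidate 5.

Candidate 1 (22 nt, A=6 T=4 G=5 C=7): length 22, outside 18–20 ✗; Tm = 2·10 + 4·12 = 68°C ✓ — fails.
Candidate 2 (19 nt, A=4 T=2 G=8 C=5): length 19 ✓; Tm = 2·6 + 4·13 = 64°C ✓ — passes.
Candidate 3 (20 nt, A=3 T=6 G=4 C=7): length 20 ✓; Tm = 2·9 + 4·11 = 62°C ✓ — passes.
Candidate 4 (22 nt, A=5 T=5 G=9 C=3): length 22, outside 18–20 ✗; Tm = 2·10 + 4·12 = 68°C ✓ — fails.
Candidate 5 (20 nt, A=4 T=8 G=3 C=5): length 20 ✓; Tm = 2·12 + 4·8 = 56°C ✓ — passes.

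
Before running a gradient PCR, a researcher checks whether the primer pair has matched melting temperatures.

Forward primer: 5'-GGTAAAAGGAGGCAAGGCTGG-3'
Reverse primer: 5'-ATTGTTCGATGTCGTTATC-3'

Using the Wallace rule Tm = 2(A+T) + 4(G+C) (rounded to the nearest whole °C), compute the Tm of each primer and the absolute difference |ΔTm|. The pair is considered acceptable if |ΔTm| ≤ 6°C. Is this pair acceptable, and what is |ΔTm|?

|ΔTm| = 14°C; the pair is not acceptable.

Forward: A=7 T=2 G=10 C=2 → Tm = 2·9 + 4·12 = 66°C.
Reverse: A=3 T=9 G=4 C=3 → Tm = 2·12 + 4·7 = 52°C.
|ΔTm| = |66 − 52| = 14°C, > 6°C.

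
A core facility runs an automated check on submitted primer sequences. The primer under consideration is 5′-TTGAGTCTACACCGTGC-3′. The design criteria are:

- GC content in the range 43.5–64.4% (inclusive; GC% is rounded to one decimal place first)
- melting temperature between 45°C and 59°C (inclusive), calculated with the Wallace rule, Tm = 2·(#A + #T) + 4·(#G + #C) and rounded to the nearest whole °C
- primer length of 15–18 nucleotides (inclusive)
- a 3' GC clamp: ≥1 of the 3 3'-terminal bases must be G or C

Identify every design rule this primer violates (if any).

Base counts: A=3, T=5, G=4, C=5 (length 17).
GC content: GC 9/17 = 52.9% ✓
Tm: Tm = 2·8 + 4·9 = 52°C ✓
length: length 17 ✓
GC clamp: 3' end TGC has 2 G/C ✓

Meets all criteria.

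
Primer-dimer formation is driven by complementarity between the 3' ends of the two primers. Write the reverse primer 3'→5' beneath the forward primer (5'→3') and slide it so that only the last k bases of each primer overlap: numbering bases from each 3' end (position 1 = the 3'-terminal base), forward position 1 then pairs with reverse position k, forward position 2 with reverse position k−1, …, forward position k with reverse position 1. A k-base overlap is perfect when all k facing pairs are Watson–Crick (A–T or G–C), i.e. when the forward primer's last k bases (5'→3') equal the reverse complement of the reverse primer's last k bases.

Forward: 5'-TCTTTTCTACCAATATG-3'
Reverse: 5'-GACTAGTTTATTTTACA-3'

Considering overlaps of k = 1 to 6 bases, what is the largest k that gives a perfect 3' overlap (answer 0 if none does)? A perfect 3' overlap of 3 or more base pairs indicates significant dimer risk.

Longest perfect overlap: 2 complementary base pairs; below the dimer-risk threshold (threshold 3).

Last 6 bases (5'→3') — forward …AATATG, reverse …TTTACA.
Reverse complement of the reverse primer's last 6 bases: TGTAAA; its first k bases are the reverse complement of the reverse primer's last k bases, so a perfect k-base overlap needs the forward primer's last k bases to equal them.
Comparing (forward last k vs required): k=1: G vs T ✗; k=2: TG vs TG ✓; k=3: ATG vs TGT ✗; k=4: TATG vs TGTA ✗; k=5: ATATG vs TGTAA ✗; k=6: AATATG vs TGTAAA ✗.
Only k = 2 is perfect, so the longest perfect 3' overlap is 2.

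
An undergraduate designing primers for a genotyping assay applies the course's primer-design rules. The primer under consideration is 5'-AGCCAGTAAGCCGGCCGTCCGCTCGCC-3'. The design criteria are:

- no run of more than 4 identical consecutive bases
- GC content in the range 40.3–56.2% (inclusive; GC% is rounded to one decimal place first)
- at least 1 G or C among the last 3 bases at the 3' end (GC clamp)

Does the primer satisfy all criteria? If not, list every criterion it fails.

Base counts: A=4, T=3, G=8, C=12 (length 27).
homopolymer run: longest run = 2 ✓
GC content: GC 20/27 = 74.1%, outside 40.3–56.2% ✗
GC clamp: 3' end GCC has 3 G/C ✓

Fails: GC content.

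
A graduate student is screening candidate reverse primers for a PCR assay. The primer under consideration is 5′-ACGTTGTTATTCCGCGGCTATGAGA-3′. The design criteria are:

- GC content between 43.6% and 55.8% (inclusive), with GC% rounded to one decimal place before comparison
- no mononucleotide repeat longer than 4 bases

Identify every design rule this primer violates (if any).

Meets all criteria.

Base counts: A=5, T=8, G=7, C=5 (length 25).
GC content: GC 12/25 = 48.0% ✓
homopolymer run: longest run = 2 ✓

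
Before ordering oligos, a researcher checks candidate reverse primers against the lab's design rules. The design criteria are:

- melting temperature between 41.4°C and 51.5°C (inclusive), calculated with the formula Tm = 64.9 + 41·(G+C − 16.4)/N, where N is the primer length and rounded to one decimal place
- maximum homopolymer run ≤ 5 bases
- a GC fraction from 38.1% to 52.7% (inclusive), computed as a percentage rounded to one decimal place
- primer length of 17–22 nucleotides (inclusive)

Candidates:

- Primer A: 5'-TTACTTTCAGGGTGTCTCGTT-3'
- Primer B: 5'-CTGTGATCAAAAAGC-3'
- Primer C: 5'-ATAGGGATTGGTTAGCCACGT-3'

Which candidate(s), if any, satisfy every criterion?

Primer A (21 nt, A=2 T=10 G=5 C=4): Tm = 64.9 + 41·(9 − 16.4)/21 = 50.5°C ✓; longest run = 3 ✓; GC 9/21 = 42.9% ✓; length 21 ✓ — passes.
Primer B (15 nt, A=6 T=3 G=3 C=3): Tm = 64.9 + 41·(6 − 16.4)/15 = 36.5°C, outside 41.4–51.5°C ✗; longest run = 5 ✓; GC 6/15 = 40.0% ✓; length 15, outside 17–22 ✗ — fails.
Primer C (21 nt, A=5 T=6 G=7 C=3): Tm = 64.9 + 41·(10 − 16.4)/21 = 52.4°C, outside 41.4–51.5°C ✗; longest run = 3 ✓; GC 10/21 = 47.6% ✓; length 21 ✓ — fails.

Primer A only.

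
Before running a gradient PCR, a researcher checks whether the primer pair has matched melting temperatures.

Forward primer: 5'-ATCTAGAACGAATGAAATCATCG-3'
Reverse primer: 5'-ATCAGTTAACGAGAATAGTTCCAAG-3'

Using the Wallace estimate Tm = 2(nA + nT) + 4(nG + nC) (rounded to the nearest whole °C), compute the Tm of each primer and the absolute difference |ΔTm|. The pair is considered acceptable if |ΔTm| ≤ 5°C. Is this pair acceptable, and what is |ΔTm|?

Forward: A=10 T=5 G=4 C=4 → Tm = 2·15 + 4·8 = 62°C.
Reverse: A=10 T=6 G=5 C=4 → Tm = 2·16 + 4·9 = 68°C.
|ΔTm| = |62 − 68| = 6°C, > 5°C.

|ΔTm| = 6°C; the pair is not acceptable.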